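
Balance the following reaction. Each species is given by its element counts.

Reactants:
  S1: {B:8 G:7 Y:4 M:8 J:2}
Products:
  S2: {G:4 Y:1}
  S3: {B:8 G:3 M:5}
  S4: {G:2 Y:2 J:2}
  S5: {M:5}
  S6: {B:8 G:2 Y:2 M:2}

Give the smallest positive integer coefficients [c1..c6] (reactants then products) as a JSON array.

Coefficients: [3, 2, 1, 3, 3, 2]

B: 3·8 = 24 | 2·0+1·8+3·0+3·0+2·8 = 24
G: 3·7 = 21 | 2·4+1·3+3·2+3·0+2·2 = 21
Y: 3·4 = 12 | 2·1+1·0+3·2+3·0+2·2 = 12
M: 3·8 = 24 | 2·0+1·5+3·0+3·5+2·2 = 24
J: 3·2 = 6 | 2·0+1·0+3·2+3·0+2·0 = 6
gcd(3,2,1,3,3,2) = 1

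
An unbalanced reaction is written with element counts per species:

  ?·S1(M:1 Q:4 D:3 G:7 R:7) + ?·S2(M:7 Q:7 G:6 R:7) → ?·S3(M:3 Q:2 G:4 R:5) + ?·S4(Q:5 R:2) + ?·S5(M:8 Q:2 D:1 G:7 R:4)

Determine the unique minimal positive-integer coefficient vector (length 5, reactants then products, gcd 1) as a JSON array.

Coefficients: [1, 5, 4, 5, 3]

M: 1·1+5·7 = 36 | 4·3+5·0+3·8 = 36
Q: 1·4+5·7 = 39 | 4·2+5·5+3·2 = 39
D: 1·3+5·0 = 3 | 4·0+5·0+3·1 = 3
G: 1·7+5·6 = 37 | 4·4+5·0+3·7 = 37
R: 1·7+5·7 = 42 | 4·5+5·2+3·4 = 42
gcd(1,5,4,5,3) = 1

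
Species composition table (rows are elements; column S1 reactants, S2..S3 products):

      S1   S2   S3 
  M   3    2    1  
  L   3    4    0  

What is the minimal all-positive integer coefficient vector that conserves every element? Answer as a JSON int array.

Coefficients: [4, 3, 6]

M: 4·3 = 12 | 3·2+6·1 = 12
L: 4·3 = 12 | 3·4+6·0 = 12
gcd(4,3,6) = 1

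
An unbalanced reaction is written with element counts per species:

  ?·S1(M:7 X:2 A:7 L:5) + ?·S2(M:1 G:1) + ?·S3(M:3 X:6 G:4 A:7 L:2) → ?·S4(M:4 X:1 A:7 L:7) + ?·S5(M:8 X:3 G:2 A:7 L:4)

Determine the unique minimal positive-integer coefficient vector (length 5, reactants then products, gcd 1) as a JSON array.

Coefficients: [5, 6, 1, 1, 5]

M: 5·7+6·1+1·3 = 44 | 1·4+5·8 = 44
X: 5·2+6·0+1·6 = 16 | 1·1+5·3 = 16
G: 5·0+6·1+1·4 = 10 | 1·0+5·2 = 10
A: 5·7+6·0+1·7 = 42 | 1·7+5·7 = 42
L: 5·5+6·0+1·2 = 27 | 1·7+5·4 = 27
gcd(5,6,1,1,5) = 1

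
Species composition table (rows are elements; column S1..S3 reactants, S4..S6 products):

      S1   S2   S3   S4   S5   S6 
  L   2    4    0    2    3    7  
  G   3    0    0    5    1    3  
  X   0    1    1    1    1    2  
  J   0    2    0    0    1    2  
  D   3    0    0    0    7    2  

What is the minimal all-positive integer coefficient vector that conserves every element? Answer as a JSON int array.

L: 6·2+3·4+5·0 = 24 | 2·2+2·3+2·7 = 24
G: 6·3+3·0+5·0 = 18 | 2·5+2·1+2·3 = 18
X: 6·0+3·1+5·1 = 8 | 2·1+2·1+2·2 = 8
J: 6·0+3·2+5·0 = 6 | 2·0+2·1+2·2 = 6
D: 6·3+3·0+5·0 = 18 | 2·0+2·7+2·2 = 18
gcd(6,3,5,2,2,2) = 1

Coefficients: [6, 3, 5, 2, 2, 2]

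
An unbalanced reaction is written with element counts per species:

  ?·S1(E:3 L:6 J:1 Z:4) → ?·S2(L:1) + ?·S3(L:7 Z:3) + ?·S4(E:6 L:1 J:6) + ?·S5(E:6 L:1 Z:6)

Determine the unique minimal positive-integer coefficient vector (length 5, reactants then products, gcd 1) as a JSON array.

Coefficients: [6, 5, 4, 1, 2]

E: 6·3 = 18 | 5·0+4·0+1·6+2·6 = 18
L: 6·6 = 36 | 5·1+4·7+1·1+2·1 = 36
J: 6·1 = 6 | 5·0+4·0+1·6+2·0 = 6
Z: 6·4 = 24 | 5·0+4·3+1·0+2·6 = 24
gcd(6,5,4,1,2) = 1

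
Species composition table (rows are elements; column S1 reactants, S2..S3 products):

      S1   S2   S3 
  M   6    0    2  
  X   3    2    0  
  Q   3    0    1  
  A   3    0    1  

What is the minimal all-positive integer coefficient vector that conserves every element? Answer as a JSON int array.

Coefficients: [2, 3, 6]

M: 2·6 = 12 | 3·0+6·2 = 12
X: 2·3 = 6 | 3·2+6·0 = 6
Q: 2·3 = 6 | 3·0+6·1 = 6
A: 2·3 = 6 | 3·0+6·1 = 6
gcd(2,3,6) = 1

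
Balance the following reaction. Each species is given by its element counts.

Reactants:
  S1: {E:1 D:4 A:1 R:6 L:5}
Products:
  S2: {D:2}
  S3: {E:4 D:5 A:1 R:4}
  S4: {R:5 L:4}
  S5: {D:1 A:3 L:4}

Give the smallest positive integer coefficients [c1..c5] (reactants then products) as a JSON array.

E: 4·1 = 4 | 5·0+1·4+4·0+1·0 = 4
D: 4·4 = 16 | 5·2+1·5+4·0+1·1 = 16
A: 4·1 = 4 | 5·0+1·1+4·0+1·3 = 4
R: 4·6 = 24 | 5·0+1·4+4·5+1·0 = 24
L: 4·5 = 20 | 5·0+1·0+4·4+1·4 = 20
gcd(4,5,1,4,1) = 1

Coefficients: [4, 5, 1, 4, 1]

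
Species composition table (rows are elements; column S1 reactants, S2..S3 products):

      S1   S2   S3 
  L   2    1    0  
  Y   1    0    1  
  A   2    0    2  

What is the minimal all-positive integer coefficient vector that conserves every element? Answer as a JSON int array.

Coefficients: [1, 2, 1]

L: 1·2 = 2 | 2·1+1·0 = 2
Y: 1·1 = 1 | 2·0+1·1 = 1
A: 1·2 = 2 | 2·0+1·2 = 2
gcd(1,2,1) = 1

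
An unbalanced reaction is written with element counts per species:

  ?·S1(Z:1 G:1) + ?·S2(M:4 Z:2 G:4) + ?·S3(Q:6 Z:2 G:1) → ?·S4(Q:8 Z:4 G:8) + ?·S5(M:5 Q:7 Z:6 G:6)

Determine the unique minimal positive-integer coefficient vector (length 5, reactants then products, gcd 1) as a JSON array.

M: 6·0+5·4+6·0 = 20 | 1·0+4·5 = 20
Q: 6·0+5·0+6·6 = 36 | 1·8+4·7 = 36
Z: 6·1+5·2+6·2 = 28 | 1·4+4·6 = 28
G: 6·1+5·4+6·1 = 32 | 1·8+4·6 = 32
gcd(6,5,6,1,4) = 1

Coefficients: [6, 5, 6, 1, 4]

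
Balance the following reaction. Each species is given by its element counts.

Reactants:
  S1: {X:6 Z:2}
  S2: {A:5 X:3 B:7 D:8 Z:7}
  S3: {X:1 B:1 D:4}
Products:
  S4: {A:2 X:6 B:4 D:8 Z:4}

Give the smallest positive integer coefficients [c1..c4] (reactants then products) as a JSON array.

A: 3·0+2·5+6·0 = 10 | 5·2 = 10
X: 3·6+2·3+6·1 = 30 | 5·6 = 30
B: 3·0+2·7+6·1 = 20 | 5·4 = 20
D: 3·0+2·8+6·4 = 40 | 5·8 = 40
Z: 3·2+2·7+6·0 = 20 | 5·4 = 20
gcd(3,2,6,5) = 1

Coefficients: [3, 2, 6, 5]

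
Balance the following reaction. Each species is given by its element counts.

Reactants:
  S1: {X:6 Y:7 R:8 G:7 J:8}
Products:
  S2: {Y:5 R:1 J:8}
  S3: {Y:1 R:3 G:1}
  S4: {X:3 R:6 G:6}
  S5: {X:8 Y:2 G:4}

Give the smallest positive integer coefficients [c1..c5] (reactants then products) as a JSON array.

X: 6·6 = 36 | 6·0+6·0+4·3+3·8 = 36
Y: 6·7 = 42 | 6·5+6·1+4·0+3·2 = 42
R: 6·8 = 48 | 6·1+6·3+4·6+3·0 = 48
G: 6·7 = 42 | 6·0+6·1+4·6+3·4 = 42
J: 6·8 = 48 | 6·8+6·0+4·0+3·0 = 48
gcd(6,6,6,4,3) = 1

Coefficients: [6, 6, 6, 4, 3]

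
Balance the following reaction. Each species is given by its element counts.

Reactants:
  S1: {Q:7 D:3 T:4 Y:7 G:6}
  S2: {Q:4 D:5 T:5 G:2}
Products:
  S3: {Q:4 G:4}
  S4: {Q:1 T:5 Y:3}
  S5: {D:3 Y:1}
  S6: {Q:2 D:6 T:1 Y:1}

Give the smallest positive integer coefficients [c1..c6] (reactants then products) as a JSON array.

Q: 3·7+3·4 = 33 | 6·4+5·1+4·0+2·2 = 33
D: 3·3+3·5 = 24 | 6·0+5·0+4·3+2·6 = 24
T: 3·4+3·5 = 27 | 6·0+5·5+4·0+2·1 = 27
Y: 3·7+3·0 = 21 | 6·0+5·3+4·1+2·1 = 21
G: 3·6+3·2 = 24 | 6·4+5·0+4·0+2·0 = 24
gcd(3,3,6,5,4,2) = 1

Coefficients: [3, 3, 6, 5, 4, 2]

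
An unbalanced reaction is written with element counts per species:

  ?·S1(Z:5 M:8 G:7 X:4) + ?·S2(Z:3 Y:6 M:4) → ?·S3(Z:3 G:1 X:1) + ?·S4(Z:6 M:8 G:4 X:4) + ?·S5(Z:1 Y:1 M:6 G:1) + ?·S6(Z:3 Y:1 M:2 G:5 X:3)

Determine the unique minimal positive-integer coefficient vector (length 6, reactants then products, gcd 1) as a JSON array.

Coefficients: [6, 2, 2, 1, 6, 6]

Z: 6·5+2·3 = 36 | 2·3+1·6+6·1+6·3 = 36
Y: 6·0+2·6 = 12 | 2·0+1·0+6·1+6·1 = 12
M: 6·8+2·4 = 56 | 2·0+1·8+6·6+6·2 = 56
G: 6·7+2·0 = 42 | 2·1+1·4+6·1+6·5 = 42
X: 6·4+2·0 = 24 | 2·1+1·4+6·0+6·3 = 24
gcd(6,2,2,1,6,6) = 1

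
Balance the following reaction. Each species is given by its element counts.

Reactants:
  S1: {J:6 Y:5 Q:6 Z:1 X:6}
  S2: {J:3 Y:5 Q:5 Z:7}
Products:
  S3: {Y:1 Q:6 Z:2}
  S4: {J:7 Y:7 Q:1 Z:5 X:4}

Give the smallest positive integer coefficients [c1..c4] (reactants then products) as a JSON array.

J: 2·6+3·3 = 21 | 4·0+3·7 = 21
Y: 2·5+3·5 = 25 | 4·1+3·7 = 25
Q: 2·6+3·5 = 27 | 4·6+3·1 = 27
Z: 2·1+3·7 = 23 | 4·2+3·5 = 23
X: 2·6+3·0 = 12 | 4·0+3·4 = 12
gcd(2,3,4,3) = 1

Coefficients: [2, 3, 4, 3]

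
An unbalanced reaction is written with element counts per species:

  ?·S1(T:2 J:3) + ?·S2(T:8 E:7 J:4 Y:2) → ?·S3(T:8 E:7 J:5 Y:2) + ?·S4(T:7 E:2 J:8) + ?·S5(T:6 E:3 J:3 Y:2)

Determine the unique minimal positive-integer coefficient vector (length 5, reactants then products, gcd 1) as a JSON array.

Coefficients: [6, 4, 3, 2, 1]

T: 6·2+4·8 = 44 | 3·8+2·7+1·6 = 44
E: 6·0+4·7 = 28 | 3·7+2·2+1·3 = 28
J: 6·3+4·4 = 34 | 3·5+2·8+1·3 = 34
Y: 6·0+4·2 = 8 | 3·2+2·0+1·2 = 8
gcd(6,4,3,2,1) = 1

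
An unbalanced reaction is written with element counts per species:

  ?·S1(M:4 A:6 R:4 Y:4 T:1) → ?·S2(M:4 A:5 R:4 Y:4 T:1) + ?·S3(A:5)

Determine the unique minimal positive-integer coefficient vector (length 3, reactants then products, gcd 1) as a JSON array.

Coefficients: [5, 5, 1]

M: 5·4 = 20 | 5·4+1·0 = 20
A: 5·6 = 30 | 5·5+1·5 = 30
R: 5·4 = 20 | 5·4+1·0 = 20
Y: 5·4 = 20 | 5·4+1·0 = 20
T: 5·1 = 5 | 5·1+1·0 = 5
gcd(5,5,1) = 1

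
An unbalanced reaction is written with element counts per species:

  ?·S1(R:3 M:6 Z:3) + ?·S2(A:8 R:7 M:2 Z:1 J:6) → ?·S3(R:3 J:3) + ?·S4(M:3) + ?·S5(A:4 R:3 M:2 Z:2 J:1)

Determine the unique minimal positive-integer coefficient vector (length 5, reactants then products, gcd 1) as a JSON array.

Coefficients: [3, 3, 4, 4, 6]

A: 3·0+3·8 = 24 | 4·0+4·0+6·4 = 24
R: 3·3+3·7 = 30 | 4·3+4·0+6·3 = 30
M: 3·6+3·2 = 24 | 4·0+4·3+6·2 = 24
Z: 3·3+3·1 = 12 | 4·0+4·0+6·2 = 12
J: 3·0+3·6 = 18 | 4·3+4·0+6·1 = 18
gcd(3,3,4,4,6) = 1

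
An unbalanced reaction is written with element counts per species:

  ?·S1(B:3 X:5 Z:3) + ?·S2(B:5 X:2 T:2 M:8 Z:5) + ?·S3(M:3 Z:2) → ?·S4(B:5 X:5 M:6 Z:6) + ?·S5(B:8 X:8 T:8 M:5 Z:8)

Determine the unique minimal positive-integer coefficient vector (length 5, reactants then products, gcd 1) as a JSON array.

B: 6·3+4·5+3·0 = 38 | 6·5+1·8 = 38
X: 6·5+4·2+3·0 = 38 | 6·5+1·8 = 38
T: 6·0+4·2+3·0 = 8 | 6·0+1·8 = 8
M: 6·0+4·8+3·3 = 41 | 6·6+1·5 = 41
Z: 6·3+4·5+3·2 = 44 | 6·6+1·8 = 44
gcd(6,4,3,6,1) = 1

Coefficients: [6, 4, 3, 6, 1]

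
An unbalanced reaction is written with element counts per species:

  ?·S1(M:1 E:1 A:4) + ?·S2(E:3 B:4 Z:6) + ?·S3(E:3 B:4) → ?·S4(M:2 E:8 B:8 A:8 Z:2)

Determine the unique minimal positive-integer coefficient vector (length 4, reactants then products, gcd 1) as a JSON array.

Coefficients: [6, 1, 5, 3]

M: 6·1+1·0+5·0 = 6 | 3·2 = 6
E: 6·1+1·3+5·3 = 24 | 3·8 = 24
B: 6·0+1·4+5·4 = 24 | 3·8 = 24
A: 6·4+1·0+5·0 = 24 | 3·8 = 24
Z: 6·0+1·6+5·0 = 6 | 3·2 = 6
gcd(6,1,5,3) = 1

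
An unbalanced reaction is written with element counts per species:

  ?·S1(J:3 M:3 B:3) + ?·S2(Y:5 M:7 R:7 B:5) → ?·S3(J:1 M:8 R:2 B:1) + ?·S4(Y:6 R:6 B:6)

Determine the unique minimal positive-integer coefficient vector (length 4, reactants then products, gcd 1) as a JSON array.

Coefficients: [2, 6, 6, 5]

Y: 2·0+6·5 = 30 | 6·0+5·6 = 30
J: 2·3+6·0 = 6 | 6·1+5·0 = 6
M: 2·3+6·7 = 48 | 6·8+5·0 = 48
R: 2·0+6·7 = 42 | 6·2+5·6 = 42
B: 2·3+6·5 = 36 | 6·1+5·6 = 36
gcd(2,6,6,5) = 1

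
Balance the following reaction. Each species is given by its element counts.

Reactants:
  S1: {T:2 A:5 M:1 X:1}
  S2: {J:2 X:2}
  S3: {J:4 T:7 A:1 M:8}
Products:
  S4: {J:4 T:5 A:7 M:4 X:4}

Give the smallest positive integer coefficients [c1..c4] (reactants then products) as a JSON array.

Coefficients: [4, 4, 1, 3]

J: 4·0+4·2+1·4 = 12 | 3·4 = 12
T: 4·2+4·0+1·7 = 15 | 3·5 = 15
A: 4·5+4·0+1·1 = 21 | 3·7 = 21
M: 4·1+4·0+1·8 = 12 | 3·4 = 12
X: 4·1+4·2+1·0 = 12 | 3·4 = 12
gcd(4,4,1,3) = 1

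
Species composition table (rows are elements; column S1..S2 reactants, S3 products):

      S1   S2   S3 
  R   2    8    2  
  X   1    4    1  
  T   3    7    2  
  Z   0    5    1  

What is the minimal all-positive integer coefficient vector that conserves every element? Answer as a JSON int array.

R: 1·2+1·8 = 10 | 5·2 = 10
X: 1·1+1·4 = 5 | 5·1 = 5
T: 1·3+1·7 = 10 | 5·2 = 10
Z: 1·0+1·5 = 5 | 5·1 = 5
gcd(1,1,5) = 1

Coefficients: [1, 1, 5]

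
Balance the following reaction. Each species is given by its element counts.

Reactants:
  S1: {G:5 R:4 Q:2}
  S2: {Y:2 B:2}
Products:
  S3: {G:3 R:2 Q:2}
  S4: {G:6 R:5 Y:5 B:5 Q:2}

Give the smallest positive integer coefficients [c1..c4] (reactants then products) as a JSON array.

Coefficients: [3, 5, 1, 2]

G: 3·5+5·0 = 15 | 1·3+2·6 = 15
R: 3·4+5·0 = 12 | 1·2+2·5 = 12
Y: 3·0+5·2 = 10 | 1·0+2·5 = 10
B: 3·0+5·2 = 10 | 1·0+2·5 = 10
Q: 3·2+5·0 = 6 | 1·2+2·2 = 6
gcd(3,5,1,2) = 1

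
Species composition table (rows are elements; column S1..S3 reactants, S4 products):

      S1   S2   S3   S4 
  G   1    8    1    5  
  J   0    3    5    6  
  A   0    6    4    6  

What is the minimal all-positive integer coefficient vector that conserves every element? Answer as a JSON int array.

G: 4·1+1·8+3·1 = 15 | 3·5 = 15
J: 4·0+1·3+3·5 = 18 | 3·6 = 18
A: 4·0+1·6+3·4 = 18 | 3·6 = 18
gcd(4,1,3,3) = 1

Coefficients: [4, 1, 3, 3]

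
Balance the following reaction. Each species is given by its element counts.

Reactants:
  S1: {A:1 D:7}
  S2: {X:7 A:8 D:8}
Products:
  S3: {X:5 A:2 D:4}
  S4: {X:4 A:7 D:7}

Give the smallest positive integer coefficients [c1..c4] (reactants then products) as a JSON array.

X: 1·0+5·7 = 35 | 3·5+5·4 = 35
A: 1·1+5·8 = 41 | 3·2+5·7 = 41
D: 1·7+5·8 = 47 | 3·4+5·7 = 47
gcd(1,5,3,5) = 1

Coefficients: [1, 5, 3, 5]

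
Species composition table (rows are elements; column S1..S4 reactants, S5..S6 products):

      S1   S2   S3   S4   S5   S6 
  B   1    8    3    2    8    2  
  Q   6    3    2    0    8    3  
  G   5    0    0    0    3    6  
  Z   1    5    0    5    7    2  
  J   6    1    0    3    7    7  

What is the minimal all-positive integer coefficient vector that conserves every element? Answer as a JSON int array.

B: 3·1+1·8+3·3+3·2 = 26 | 3·8+1·2 = 26
Q: 3·6+1·3+3·2+3·0 = 27 | 3·8+1·3 = 27
G: 3·5+1·0+3·0+3·0 = 15 | 3·3+1·6 = 15
Z: 3·1+1·5+3·0+3·5 = 23 | 3·7+1·2 = 23
J: 3·6+1·1+3·0+3·3 = 28 | 3·7+1·7 = 28
gcd(3,1,3,3,3,1) = 1

Coefficients: [3, 1, 3, 3, 3, 1]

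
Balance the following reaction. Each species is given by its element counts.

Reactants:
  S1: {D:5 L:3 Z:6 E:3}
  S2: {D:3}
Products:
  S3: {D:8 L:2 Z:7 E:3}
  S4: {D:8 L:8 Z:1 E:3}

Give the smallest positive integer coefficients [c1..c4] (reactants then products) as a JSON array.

Coefficients: [6, 6, 5, 1]

D: 6·5+6·3 = 48 | 5·8+1·8 = 48
L: 6·3+6·0 = 18 | 5·2+1·8 = 18
Z: 6·6+6·0 = 36 | 5·7+1·1 = 36
E: 6·3+6·0 = 18 | 5·3+1·3 = 18
gcd(6,6,5,1) = 1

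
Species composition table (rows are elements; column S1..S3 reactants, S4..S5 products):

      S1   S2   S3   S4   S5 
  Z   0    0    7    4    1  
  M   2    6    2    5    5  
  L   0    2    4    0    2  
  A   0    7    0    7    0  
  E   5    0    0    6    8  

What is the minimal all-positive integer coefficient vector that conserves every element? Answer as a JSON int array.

Z: 6·0+1·0+1·7 = 7 | 1·4+3·1 = 7
M: 6·2+1·6+1·2 = 20 | 1·5+3·5 = 20
L: 6·0+1·2+1·4 = 6 | 1·0+3·2 = 6
A: 6·0+1·7+1·0 = 7 | 1·7+3·0 = 7
E: 6·5+1·0+1·0 = 30 | 1·6+3·8 = 30
gcd(6,1,1,1,3) = 1

Coefficients: [6, 1, 1, 1, 3]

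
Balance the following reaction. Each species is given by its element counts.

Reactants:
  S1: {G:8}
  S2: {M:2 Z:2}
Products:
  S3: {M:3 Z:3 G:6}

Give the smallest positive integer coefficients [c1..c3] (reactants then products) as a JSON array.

Coefficients: [3, 6, 4]

M: 3·0+6·2 = 12 | 4·3 = 12
Z: 3·0+6·2 = 12 | 4·3 = 12
G: 3·8+6·0 = 24 | 4·6 = 24
gcd(3,6,4) = 1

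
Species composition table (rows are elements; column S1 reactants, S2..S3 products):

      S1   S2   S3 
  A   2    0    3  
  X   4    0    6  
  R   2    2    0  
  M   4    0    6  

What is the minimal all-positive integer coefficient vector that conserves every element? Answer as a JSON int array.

A: 3·2 = 6 | 3·0+2·3 = 6
X: 3·4 = 12 | 3·0+2·6 = 12
R: 3·2 = 6 | 3·2+2·0 = 6
M: 3·4 = 12 | 3·0+2·6 = 12
gcd(3,3,2) = 1

Coefficients: [3, 3, 2]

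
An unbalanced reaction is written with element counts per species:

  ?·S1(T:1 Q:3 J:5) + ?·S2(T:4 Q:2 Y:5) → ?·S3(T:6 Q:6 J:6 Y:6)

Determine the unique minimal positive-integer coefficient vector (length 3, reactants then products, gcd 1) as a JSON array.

T: 6·1+6·4 = 30 | 5·6 = 30
Q: 6·3+6·2 = 30 | 5·6 = 30
J: 6·5+6·0 = 30 | 5·6 = 30
Y: 6·0+6·5 = 30 | 5·6 = 30
gcd(6,6,5) = 1

Coefficients: [6, 6, 5]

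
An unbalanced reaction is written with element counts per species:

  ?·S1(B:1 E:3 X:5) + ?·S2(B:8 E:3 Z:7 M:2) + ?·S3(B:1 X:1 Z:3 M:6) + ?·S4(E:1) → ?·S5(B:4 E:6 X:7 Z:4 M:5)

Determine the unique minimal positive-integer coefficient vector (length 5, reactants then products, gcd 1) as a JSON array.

B: 5·1+1·8+3·1+6·0 = 16 | 4·4 = 16
E: 5·3+1·3+3·0+6·1 = 24 | 4·6 = 24
X: 5·5+1·0+3·1+6·0 = 28 | 4·7 = 28
Z: 5·0+1·7+3·3+6·0 = 16 | 4·4 = 16
M: 5·0+1·2+3·6+6·0 = 20 | 4·5 = 20
gcd(5,1,3,6,4) = 1

Coefficients: [5, 1, 3, 6, 4]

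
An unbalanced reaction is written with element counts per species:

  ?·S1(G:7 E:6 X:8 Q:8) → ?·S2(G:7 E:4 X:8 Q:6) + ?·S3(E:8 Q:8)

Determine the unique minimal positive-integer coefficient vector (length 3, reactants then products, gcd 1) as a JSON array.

G: 4·7 = 28 | 4·7+1·0 = 28
E: 4·6 = 24 | 4·4+1·8 = 24
X: 4·8 = 32 | 4·8+1·0 = 32
Q: 4·8 = 32 | 4·6+1·8 = 32
gcd(4,4,1) = 1

Coefficients: [4, 4, 1]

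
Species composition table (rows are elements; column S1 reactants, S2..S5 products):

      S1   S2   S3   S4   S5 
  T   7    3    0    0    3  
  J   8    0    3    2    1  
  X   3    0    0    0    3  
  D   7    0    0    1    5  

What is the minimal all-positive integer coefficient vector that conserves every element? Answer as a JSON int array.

T: 3·7 = 21 | 4·3+3·0+6·0+3·3 = 21
J: 3·8 = 24 | 4·0+3·3+6·2+3·1 = 24
X: 3·3 = 9 | 4·0+3·0+6·0+3·3 = 9
D: 3·7 = 21 | 4·0+3·0+6·1+3·5 = 21
gcd(3,4,3,6,3) = 1

Coefficients: [3, 4, 3, 6, 3]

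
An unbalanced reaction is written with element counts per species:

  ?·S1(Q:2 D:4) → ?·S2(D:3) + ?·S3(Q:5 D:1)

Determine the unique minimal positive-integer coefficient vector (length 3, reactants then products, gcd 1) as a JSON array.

Coefficients: [5, 6, 2]

Q: 5·2 = 10 | 6·0+2·5 = 10
D: 5·4 = 20 | 6·3+2·1 = 20
gcd(5,6,2) = 1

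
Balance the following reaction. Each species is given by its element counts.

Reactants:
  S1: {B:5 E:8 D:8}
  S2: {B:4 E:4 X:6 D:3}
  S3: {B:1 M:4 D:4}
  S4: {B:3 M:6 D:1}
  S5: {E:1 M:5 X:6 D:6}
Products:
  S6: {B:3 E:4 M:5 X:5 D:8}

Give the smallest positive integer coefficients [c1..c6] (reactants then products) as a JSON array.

Coefficients: [2, 1, 1, 1, 4, 6]

B: 2·5+1·4+1·1+1·3+4·0 = 18 | 6·3 = 18
E: 2·8+1·4+1·0+1·0+4·1 = 24 | 6·4 = 24
M: 2·0+1·0+1·4+1·6+4·5 = 30 | 6·5 = 30
X: 2·0+1·6+1·0+1·0+4·6 = 30 | 6·5 = 30
D: 2·8+1·3+1·4+1·1+4·6 = 48 | 6·8 = 48
gcd(2,1,1,1,4,6) = 1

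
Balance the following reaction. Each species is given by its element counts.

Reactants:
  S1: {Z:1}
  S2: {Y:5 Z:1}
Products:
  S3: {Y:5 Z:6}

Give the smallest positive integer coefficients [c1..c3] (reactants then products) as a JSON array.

Y: 5·0+1·5 = 5 | 1·5 = 5
Z: 5·1+1·1 = 6 | 1·6 = 6
gcd(5,1,1) = 1

Coefficients: [5, 1, 1]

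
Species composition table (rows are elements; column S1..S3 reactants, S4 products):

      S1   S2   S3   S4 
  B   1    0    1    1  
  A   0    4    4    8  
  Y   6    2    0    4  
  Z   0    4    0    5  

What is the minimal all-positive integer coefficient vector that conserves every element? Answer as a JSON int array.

B: 1·1+5·0+3·1 = 4 | 4·1 = 4
A: 1·0+5·4+3·4 = 32 | 4·8 = 32
Y: 1·6+5·2+3·0 = 16 | 4·4 = 16
Z: 1·0+5·4+3·0 = 20 | 4·5 = 20
gcd(1,5,3,4) = 1

Coefficients: [1, 5, 3, 4]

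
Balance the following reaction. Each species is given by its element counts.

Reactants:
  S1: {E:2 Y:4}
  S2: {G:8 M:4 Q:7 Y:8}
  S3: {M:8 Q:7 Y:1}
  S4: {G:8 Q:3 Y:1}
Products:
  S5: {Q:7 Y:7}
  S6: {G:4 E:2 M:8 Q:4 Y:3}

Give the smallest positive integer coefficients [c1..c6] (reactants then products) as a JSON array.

G: 6·0+2·8+5·0+1·8 = 24 | 4·0+6·4 = 24
E: 6·2+2·0+5·0+1·0 = 12 | 4·0+6·2 = 12
M: 6·0+2·4+5·8+1·0 = 48 | 4·0+6·8 = 48
Q: 6·0+2·7+5·7+1·3 = 52 | 4·7+6·4 = 52
Y: 6·4+2·8+5·1+1·1 = 46 | 4·7+6·3 = 46
gcd(6,2,5,1,4,6) = 1

Coefficients: [6, 2, 5, 1, 4, 6]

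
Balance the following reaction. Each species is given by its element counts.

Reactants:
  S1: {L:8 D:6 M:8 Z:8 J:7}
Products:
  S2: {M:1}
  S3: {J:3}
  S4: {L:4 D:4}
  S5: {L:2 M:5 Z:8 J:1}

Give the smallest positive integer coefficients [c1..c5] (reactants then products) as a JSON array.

L: 2·8 = 16 | 6·0+4·0+3·4+2·2 = 16
D: 2·6 = 12 | 6·0+4·0+3·4+2·0 = 12
M: 2·8 = 16 | 6·1+4·0+3·0+2·5 = 16
Z: 2·8 = 16 | 6·0+4·0+3·0+2·8 = 16
J: 2·7 = 14 | 6·0+4·3+3·0+2·1 = 14
gcd(2,6,4,3,2) = 1

Coefficients: [2, 6, 4, 3, 2]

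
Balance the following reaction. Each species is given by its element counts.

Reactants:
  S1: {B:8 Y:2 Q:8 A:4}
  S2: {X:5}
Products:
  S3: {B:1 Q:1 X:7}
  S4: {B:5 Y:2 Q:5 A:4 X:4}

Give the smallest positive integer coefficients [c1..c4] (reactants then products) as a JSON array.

B: 1·8+5·0 = 8 | 3·1+1·5 = 8
Y: 1·2+5·0 = 2 | 3·0+1·2 = 2
Q: 1·8+5·0 = 8 | 3·1+1·5 = 8
A: 1·4+5·0 = 4 | 3·0+1·4 = 4
X: 1·0+5·5 = 25 | 3·7+1·4 = 25
gcd(1,5,3,1) = 1

Coefficients: [1, 5, 3, 1]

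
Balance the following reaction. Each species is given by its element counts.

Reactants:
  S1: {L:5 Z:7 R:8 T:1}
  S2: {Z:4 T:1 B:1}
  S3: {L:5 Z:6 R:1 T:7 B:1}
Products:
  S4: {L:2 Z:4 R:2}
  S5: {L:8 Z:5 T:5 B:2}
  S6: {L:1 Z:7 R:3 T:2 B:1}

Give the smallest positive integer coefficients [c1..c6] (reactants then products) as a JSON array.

L: 2·5+6·0+1·5 = 15 | 1·2+1·8+5·1 = 15
Z: 2·7+6·4+1·6 = 44 | 1·4+1·5+5·7 = 44
R: 2·8+6·0+1·1 = 17 | 1·2+1·0+5·3 = 17
T: 2·1+6·1+1·7 = 15 | 1·0+1·5+5·2 = 15
B: 2·0+6·1+1·1 = 7 | 1·0+1·2+5·1 = 7
gcd(2,6,1,1,1,5) = 1

Coefficients: [2, 6, 1, 1, 1, 5]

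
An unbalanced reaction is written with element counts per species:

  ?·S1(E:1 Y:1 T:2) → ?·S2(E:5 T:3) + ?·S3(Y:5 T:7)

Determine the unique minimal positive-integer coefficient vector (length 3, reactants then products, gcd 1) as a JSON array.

E: 5·1 = 5 | 1·5+1·0 = 5
Y: 5·1 = 5 | 1·0+1·5 = 5
T: 5·2 = 10 | 1·3+1·7 = 10
gcd(5,1,1) = 1

Coefficients: [5, 1, 1]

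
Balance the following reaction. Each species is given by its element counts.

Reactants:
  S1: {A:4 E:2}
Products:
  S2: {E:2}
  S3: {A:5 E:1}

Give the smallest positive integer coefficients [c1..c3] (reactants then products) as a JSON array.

A: 5·4 = 20 | 3·0+4·5 = 20
E: 5·2 = 10 | 3·2+4·1 = 10
gcd(5,3,4) = 1

Coefficients: [5, 3, 4]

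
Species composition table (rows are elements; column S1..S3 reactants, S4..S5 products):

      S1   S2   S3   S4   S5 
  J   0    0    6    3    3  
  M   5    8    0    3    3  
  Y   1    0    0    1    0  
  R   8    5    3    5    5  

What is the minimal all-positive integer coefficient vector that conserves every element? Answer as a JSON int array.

J: 2·0+1·0+3·6 = 18 | 2·3+4·3 = 18
M: 2·5+1·8+3·0 = 18 | 2·3+4·3 = 18
Y: 2·1+1·0+3·0 = 2 | 2·1+4·0 = 2
R: 2·8+1·5+3·3 = 30 | 2·5+4·5 = 30
gcd(2,1,3,2,4) = 1

Coefficients: [2, 1, 3, 2, 4]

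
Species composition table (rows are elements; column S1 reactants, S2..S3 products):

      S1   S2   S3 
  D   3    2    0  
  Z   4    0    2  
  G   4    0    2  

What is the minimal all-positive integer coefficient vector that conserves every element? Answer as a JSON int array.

Coefficients: [2, 3, 4]

D: 2·3 = 6 | 3·2+4·0 = 6
Z: 2·4 = 8 | 3·0+4·2 = 8
G: 2·4 = 8 | 3·0+4·2 = 8
gcd(2,3,4) = 1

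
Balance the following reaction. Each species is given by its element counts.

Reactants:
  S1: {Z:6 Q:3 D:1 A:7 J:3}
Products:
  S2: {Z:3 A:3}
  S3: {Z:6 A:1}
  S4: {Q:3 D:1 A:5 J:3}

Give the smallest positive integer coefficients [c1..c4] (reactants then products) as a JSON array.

Coefficients: [5, 2, 4, 5]

Z: 5·6 = 30 | 2·3+4·6+5·0 = 30
Q: 5·3 = 15 | 2·0+4·0+5·3 = 15
D: 5·1 = 5 | 2·0+4·0+5·1 = 5
A: 5·7 = 35 | 2·3+4·1+5·5 = 35
J: 5·3 = 15 | 2·0+4·0+5·3 = 15
gcd(5,2,4,5) = 1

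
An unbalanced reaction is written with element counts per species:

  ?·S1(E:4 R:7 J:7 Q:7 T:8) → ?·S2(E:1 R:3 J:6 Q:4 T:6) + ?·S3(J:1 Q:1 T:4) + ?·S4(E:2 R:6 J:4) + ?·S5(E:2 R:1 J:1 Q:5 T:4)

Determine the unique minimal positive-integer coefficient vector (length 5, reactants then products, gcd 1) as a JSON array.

E: 5·4 = 20 | 2·1+2·0+4·2+5·2 = 20
R: 5·7 = 35 | 2·3+2·0+4·6+5·1 = 35
J: 5·7 = 35 | 2·6+2·1+4·4+5·1 = 35
Q: 5·7 = 35 | 2·4+2·1+4·0+5·5 = 35
T: 5·8 = 40 | 2·6+2·4+4·0+5·4 = 40
gcd(5,2,2,4,5) = 1

Coefficients: [5, 2, 2, 4, 5]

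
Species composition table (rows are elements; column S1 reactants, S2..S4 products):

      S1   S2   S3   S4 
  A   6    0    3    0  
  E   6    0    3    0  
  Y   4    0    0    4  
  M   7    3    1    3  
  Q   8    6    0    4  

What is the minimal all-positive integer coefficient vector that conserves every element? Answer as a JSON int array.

Coefficients: [3, 2, 6, 3]

A: 3·6 = 18 | 2·0+6·3+3·0 = 18
E: 3·6 = 18 | 2·0+6·3+3·0 = 18
Y: 3·4 = 12 | 2·0+6·0+3·4 = 12
M: 3·7 = 21 | 2·3+6·1+3·3 = 21
Q: 3·8 = 24 | 2·6+6·0+3·4 = 24
gcd(3,2,6,3) = 1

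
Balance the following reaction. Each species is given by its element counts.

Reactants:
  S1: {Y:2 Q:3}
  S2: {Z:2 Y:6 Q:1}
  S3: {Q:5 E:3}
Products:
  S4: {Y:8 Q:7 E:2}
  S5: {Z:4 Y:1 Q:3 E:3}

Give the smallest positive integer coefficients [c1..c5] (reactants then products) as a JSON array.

Z: 1·0+4·2+4·0 = 8 | 3·0+2·4 = 8
Y: 1·2+4·6+4·0 = 26 | 3·8+2·1 = 26
Q: 1·3+4·1+4·5 = 27 | 3·7+2·3 = 27
E: 1·0+4·0+4·3 = 12 | 3·2+2·3 = 12
gcd(1,4,4,3,2) = 1

Coefficients: [1, 4, 4, 3, 2]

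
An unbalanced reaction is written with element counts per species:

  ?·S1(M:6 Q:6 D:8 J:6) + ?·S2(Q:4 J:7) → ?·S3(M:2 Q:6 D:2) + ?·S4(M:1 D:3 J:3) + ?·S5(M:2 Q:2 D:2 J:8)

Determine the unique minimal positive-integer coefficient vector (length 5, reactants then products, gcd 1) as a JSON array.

Coefficients: [4, 4, 5, 4, 5]

M: 4·6+4·0 = 24 | 5·2+4·1+5·2 = 24
Q: 4·6+4·4 = 40 | 5·6+4·0+5·2 = 40
D: 4·8+4·0 = 32 | 5·2+4·3+5·2 = 32
J: 4·6+4·7 = 52 | 5·0+4·3+5·8 = 52
gcd(4,4,5,4,5) = 1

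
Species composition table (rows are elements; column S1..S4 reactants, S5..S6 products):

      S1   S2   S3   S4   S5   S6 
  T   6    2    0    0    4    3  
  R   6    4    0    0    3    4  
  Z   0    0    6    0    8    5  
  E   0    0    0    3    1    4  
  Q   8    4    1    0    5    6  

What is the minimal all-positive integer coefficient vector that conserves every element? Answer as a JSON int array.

T: 3·6+1·2+6·0+6·0 = 20 | 2·4+4·3 = 20
R: 3·6+1·4+6·0+6·0 = 22 | 2·3+4·4 = 22
Z: 3·0+1·0+6·6+6·0 = 36 | 2·8+4·5 = 36
E: 3·0+1·0+6·0+6·3 = 18 | 2·1+4·4 = 18
Q: 3·8+1·4+6·1+6·0 = 34 | 2·5+4·6 = 34
gcd(3,1,6,6,2,4) = 1

Coefficients: [3, 1, 6, 6, 2, 4]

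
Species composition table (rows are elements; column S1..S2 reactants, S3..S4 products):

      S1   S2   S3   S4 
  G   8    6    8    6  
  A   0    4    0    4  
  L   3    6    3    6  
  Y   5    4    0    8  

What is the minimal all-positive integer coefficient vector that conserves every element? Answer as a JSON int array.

Coefficients: [4, 5, 4, 5]

G: 4·8+5·6 = 62 | 4·8+5·6 = 62
A: 4·0+5·4 = 20 | 4·0+5·4 = 20
L: 4·3+5·6 = 42 | 4·3+5·6 = 42
Y: 4·5+5·4 = 40 | 4·0+5·8 = 40
gcd(4,5,4,5) = 1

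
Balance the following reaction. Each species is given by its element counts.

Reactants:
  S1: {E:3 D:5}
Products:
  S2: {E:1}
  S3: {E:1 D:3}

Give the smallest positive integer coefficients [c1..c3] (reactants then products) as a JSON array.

E: 3·3 = 9 | 4·1+5·1 = 9
D: 3·5 = 15 | 4·0+5·3 = 15
gcd(3,4,5) = 1

Coefficients: [3, 4, 5]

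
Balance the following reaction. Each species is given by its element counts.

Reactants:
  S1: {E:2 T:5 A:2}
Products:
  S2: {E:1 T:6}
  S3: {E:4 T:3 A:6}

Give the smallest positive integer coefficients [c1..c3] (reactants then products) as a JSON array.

Coefficients: [3, 2, 1]

E: 3·2 = 6 | 2·1+1·4 = 6
T: 3·5 = 15 | 2·6+1·3 = 15
A: 3·2 = 6 | 2·0+1·6 = 6
gcd(3,2,1) = 1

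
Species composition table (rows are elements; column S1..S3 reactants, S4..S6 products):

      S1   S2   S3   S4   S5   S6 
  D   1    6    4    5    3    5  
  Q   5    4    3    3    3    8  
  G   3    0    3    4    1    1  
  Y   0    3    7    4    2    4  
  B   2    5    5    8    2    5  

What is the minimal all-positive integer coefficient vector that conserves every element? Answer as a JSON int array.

D: 3·1+4·6+2·4 = 35 | 2·5+5·3+2·5 = 35
Q: 3·5+4·4+2·3 = 37 | 2·3+5·3+2·8 = 37
G: 3·3+4·0+2·3 = 15 | 2·4+5·1+2·1 = 15
Y: 3·0+4·3+2·7 = 26 | 2·4+5·2+2·4 = 26
B: 3·2+4·5+2·5 = 36 | 2·8+5·2+2·5 = 36
gcd(3,4,2,2,5,2) = 1

Coefficients: [3, 4, 2, 2, 5, 2]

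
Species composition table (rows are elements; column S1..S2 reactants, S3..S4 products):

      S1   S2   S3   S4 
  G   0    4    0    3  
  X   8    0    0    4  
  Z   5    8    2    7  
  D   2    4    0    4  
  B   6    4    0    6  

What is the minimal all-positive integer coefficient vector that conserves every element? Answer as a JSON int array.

G: 2·0+3·4 = 12 | 3·0+4·3 = 12
X: 2·8+3·0 = 16 | 3·0+4·4 = 16
Z: 2·5+3·8 = 34 | 3·2+4·7 = 34
D: 2·2+3·4 = 16 | 3·0+4·4 = 16
B: 2·6+3·4 = 24 | 3·0+4·6 = 24
gcd(2,3,3,4) = 1

Coefficients: [2, 3, 3, 4]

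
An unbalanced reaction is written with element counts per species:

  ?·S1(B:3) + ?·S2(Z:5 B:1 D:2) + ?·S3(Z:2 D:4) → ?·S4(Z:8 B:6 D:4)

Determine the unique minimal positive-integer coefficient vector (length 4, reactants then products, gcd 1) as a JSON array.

Coefficients: [6, 6, 1, 4]

Z: 6·0+6·5+1·2 = 32 | 4·8 = 32
B: 6·3+6·1+1·0 = 24 | 4·6 = 24
D: 6·0+6·2+1·4 = 16 | 4·4 = 16
gcd(6,6,1,4) = 1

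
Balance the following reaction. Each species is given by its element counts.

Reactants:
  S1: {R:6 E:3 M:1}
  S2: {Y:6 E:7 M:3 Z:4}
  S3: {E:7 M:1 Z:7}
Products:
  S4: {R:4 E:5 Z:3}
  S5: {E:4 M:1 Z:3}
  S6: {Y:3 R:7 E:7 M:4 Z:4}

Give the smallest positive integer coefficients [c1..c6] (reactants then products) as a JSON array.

Y: 5·0+1·6+4·0 = 6 | 4·0+4·0+2·3 = 6
R: 5·6+1·0+4·0 = 30 | 4·4+4·0+2·7 = 30
E: 5·3+1·7+4·7 = 50 | 4·5+4·4+2·7 = 50
M: 5·1+1·3+4·1 = 12 | 4·0+4·1+2·4 = 12
Z: 5·0+1·4+4·7 = 32 | 4·3+4·3+2·4 = 32
gcd(5,1,4,4,4,2) = 1

Coefficients: [5, 1, 4, 4, 4, 2]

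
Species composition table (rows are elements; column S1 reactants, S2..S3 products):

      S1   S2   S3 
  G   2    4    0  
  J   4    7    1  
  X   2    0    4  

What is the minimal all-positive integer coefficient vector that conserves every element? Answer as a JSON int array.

G: 2·2 = 4 | 1·4+1·0 = 4
J: 2·4 = 8 | 1·7+1·1 = 8
X: 2·2 = 4 | 1·0+1·4 = 4
gcd(2,1,1) = 1

Coefficients: [2, 1, 1]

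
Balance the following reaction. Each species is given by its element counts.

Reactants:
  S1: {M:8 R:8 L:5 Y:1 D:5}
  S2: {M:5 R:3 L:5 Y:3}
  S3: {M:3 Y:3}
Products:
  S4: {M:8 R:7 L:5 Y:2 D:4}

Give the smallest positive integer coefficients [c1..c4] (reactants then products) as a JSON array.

Coefficients: [4, 1, 1, 5]

M: 4·8+1·5+1·3 = 40 | 5·8 = 40
R: 4·8+1·3+1·0 = 35 | 5·7 = 35
L: 4·5+1·5+1·0 = 25 | 5·5 = 25
Y: 4·1+1·3+1·3 = 10 | 5·2 = 10
D: 4·5+1·0+1·0 = 20 | 5·4 = 20
gcd(4,1,1,5) = 1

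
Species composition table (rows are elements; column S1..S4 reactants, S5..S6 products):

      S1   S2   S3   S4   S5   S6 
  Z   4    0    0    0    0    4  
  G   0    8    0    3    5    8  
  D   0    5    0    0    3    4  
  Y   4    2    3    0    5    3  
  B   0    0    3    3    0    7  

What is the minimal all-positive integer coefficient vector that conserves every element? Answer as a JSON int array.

Z: 3·4+6·0+5·0+2·0 = 12 | 6·0+3·4 = 12
G: 3·0+6·8+5·0+2·3 = 54 | 6·5+3·8 = 54
D: 3·0+6·5+5·0+2·0 = 30 | 6·3+3·4 = 30
Y: 3·4+6·2+5·3+2·0 = 39 | 6·5+3·3 = 39
B: 3·0+6·0+5·3+2·3 = 21 | 6·0+3·7 = 21
gcd(3,6,5,2,6,3) = 1

Coefficients: [3, 6, 5, 2, 6, 3]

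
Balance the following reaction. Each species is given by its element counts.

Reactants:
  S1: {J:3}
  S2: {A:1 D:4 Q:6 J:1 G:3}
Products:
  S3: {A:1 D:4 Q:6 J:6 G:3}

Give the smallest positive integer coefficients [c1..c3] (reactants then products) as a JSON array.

A: 5·0+3·1 = 3 | 3·1 = 3
D: 5·0+3·4 = 12 | 3·4 = 12
Q: 5·0+3·6 = 18 | 3·6 = 18
J: 5·3+3·1 = 18 | 3·6 = 18
G: 5·0+3·3 = 9 | 3·3 = 9
gcd(5,3,3) = 1

Coefficients: [5, 3, 3]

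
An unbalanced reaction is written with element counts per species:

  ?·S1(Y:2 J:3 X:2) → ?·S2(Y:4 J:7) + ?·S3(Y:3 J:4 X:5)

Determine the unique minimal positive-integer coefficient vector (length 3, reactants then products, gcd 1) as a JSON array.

Coefficients: [5, 1, 2]

Y: 5·2 = 10 | 1·4+2·3 = 10
J: 5·3 = 15 | 1·7+2·4 = 15
X: 5·2 = 10 | 1·0+2·5 = 10
gcd(5,1,2) = 1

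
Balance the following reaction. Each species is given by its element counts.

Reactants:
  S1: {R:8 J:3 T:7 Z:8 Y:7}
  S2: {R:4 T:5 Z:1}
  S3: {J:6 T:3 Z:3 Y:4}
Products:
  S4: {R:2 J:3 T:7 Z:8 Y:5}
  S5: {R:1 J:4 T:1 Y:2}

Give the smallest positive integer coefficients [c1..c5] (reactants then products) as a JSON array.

R: 1·8+1·4+5·0 = 12 | 3·2+6·1 = 12
J: 1·3+1·0+5·6 = 33 | 3·3+6·4 = 33
T: 1·7+1·5+5·3 = 27 | 3·7+6·1 = 27
Z: 1·8+1·1+5·3 = 24 | 3·8+6·0 = 24
Y: 1·7+1·0+5·4 = 27 | 3·5+6·2 = 27
gcd(1,1,5,3,6) = 1

Coefficients: [1, 1, 5, 3, 6]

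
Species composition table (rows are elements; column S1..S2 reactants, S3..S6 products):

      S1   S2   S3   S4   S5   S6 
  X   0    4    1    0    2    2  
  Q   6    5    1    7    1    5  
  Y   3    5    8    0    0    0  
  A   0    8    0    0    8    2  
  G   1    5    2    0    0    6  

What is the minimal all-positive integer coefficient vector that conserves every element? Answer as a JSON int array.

X: 6·0+6·4 = 24 | 6·1+5·0+5·2+4·2 = 24
Q: 6·6+6·5 = 66 | 6·1+5·7+5·1+4·5 = 66
Y: 6·3+6·5 = 48 | 6·8+5·0+5·0+4·0 = 48
A: 6·0+6·8 = 48 | 6·0+5·0+5·8+4·2 = 48
G: 6·1+6·5 = 36 | 6·2+5·0+5·0+4·6 = 36
gcd(6,6,6,5,5,4) = 1

Coefficients: [6, 6, 6, 5, 5, 4]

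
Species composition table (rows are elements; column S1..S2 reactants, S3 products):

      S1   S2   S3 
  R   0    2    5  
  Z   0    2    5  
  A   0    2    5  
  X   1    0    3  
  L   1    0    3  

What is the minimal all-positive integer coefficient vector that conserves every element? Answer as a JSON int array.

R: 6·0+5·2 = 10 | 2·5 = 10
Z: 6·0+5·2 = 10 | 2·5 = 10
A: 6·0+5·2 = 10 | 2·5 = 10
X: 6·1+5·0 = 6 | 2·3 = 6
L: 6·1+5·0 = 6 | 2·3 = 6
gcd(6,5,2) = 1

Coefficients: [6, 5, 2]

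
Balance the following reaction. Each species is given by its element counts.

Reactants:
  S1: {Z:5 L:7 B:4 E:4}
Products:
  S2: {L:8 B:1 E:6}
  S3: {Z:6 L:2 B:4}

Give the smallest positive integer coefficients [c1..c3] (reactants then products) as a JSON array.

Z: 6·5 = 30 | 4·0+5·6 = 30
L: 6·7 = 42 | 4·8+5·2 = 42
B: 6·4 = 24 | 4·1+5·4 = 24
E: 6·4 = 24 | 4·6+5·0 = 24
gcd(6,4,5) = 1

Coefficients: [6, 4, 5]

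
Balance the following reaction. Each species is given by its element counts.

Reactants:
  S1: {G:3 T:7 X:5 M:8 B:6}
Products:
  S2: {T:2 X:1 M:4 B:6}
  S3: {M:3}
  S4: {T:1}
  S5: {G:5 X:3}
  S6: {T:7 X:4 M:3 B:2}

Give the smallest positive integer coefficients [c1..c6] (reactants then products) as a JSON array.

G: 5·3 = 15 | 4·0+5·0+6·0+3·5+3·0 = 15
T: 5·7 = 35 | 4·2+5·0+6·1+3·0+3·7 = 35
X: 5·5 = 25 | 4·1+5·0+6·0+3·3+3·4 = 25
M: 5·8 = 40 | 4·4+5·3+6·0+3·0+3·3 = 40
B: 5·6 = 30 | 4·6+5·0+6·0+3·0+3·2 = 30
gcd(5,4,5,6,3,3) = 1

Coefficients: [5, 4, 5, 6, 3, 3]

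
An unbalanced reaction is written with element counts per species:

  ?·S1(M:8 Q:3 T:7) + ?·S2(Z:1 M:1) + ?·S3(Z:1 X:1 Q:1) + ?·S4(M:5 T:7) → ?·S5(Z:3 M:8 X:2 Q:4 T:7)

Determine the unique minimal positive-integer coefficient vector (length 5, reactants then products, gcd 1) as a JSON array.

Z: 2·0+3·1+6·1+1·0 = 9 | 3·3 = 9
M: 2·8+3·1+6·0+1·5 = 24 | 3·8 = 24
X: 2·0+3·0+6·1+1·0 = 6 | 3·2 = 6
Q: 2·3+3·0+6·1+1·0 = 12 | 3·4 = 12
T: 2·7+3·0+6·0+1·7 = 21 | 3·7 = 21
gcd(2,3,6,1,3) = 1

Coefficients: [2, 3, 6, 1, 3]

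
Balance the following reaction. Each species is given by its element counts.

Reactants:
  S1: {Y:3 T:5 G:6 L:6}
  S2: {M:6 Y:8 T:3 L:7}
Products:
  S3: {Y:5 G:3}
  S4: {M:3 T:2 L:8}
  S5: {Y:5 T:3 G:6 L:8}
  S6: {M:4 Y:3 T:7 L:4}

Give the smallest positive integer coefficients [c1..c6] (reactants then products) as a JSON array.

M: 4·0+4·6 = 24 | 6·0+4·3+1·0+3·4 = 24
Y: 4·3+4·8 = 44 | 6·5+4·0+1·5+3·3 = 44
T: 4·5+4·3 = 32 | 6·0+4·2+1·3+3·7 = 32
G: 4·6+4·0 = 24 | 6·3+4·0+1·6+3·0 = 24
L: 4·6+4·7 = 52 | 6·0+4·8+1·8+3·4 = 52
gcd(4,4,6,4,1,3) = 1

Coefficients: [4, 4, 6, 4, 1, 3]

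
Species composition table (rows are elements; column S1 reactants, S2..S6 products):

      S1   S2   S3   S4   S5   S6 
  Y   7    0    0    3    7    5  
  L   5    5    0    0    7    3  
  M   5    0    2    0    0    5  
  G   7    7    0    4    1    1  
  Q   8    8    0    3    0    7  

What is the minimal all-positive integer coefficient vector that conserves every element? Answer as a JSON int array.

Y: 3·7 = 21 | 1·0+5·0+3·3+1·7+1·5 = 21
L: 3·5 = 15 | 1·5+5·0+3·0+1·7+1·3 = 15
M: 3·5 = 15 | 1·0+5·2+3·0+1·0+1·5 = 15
G: 3·7 = 21 | 1·7+5·0+3·4+1·1+1·1 = 21
Q: 3·8 = 24 | 1·8+5·0+3·3+1·0+1·7 = 24
gcd(3,1,5,3,1,1) = 1

Coefficients: [3, 1, 5, 3, 1, 1]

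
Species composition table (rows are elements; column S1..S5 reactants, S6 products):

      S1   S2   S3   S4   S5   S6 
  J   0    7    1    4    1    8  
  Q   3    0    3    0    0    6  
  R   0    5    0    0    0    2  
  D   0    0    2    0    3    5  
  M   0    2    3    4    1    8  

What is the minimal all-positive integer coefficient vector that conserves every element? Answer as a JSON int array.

J: 5·0+2·7+5·1+4·4+5·1 = 40 | 5·8 = 40
Q: 5·3+2·0+5·3+4·0+5·0 = 30 | 5·6 = 30
R: 5·0+2·5+5·0+4·0+5·0 = 10 | 5·2 = 10
D: 5·0+2·0+5·2+4·0+5·3 = 25 | 5·5 = 25
M: 5·0+2·2+5·3+4·4+5·1 = 40 | 5·8 = 40
gcd(5,2,5,4,5,5) = 1

Coefficients: [5, 2, 5, 4, 5, 5]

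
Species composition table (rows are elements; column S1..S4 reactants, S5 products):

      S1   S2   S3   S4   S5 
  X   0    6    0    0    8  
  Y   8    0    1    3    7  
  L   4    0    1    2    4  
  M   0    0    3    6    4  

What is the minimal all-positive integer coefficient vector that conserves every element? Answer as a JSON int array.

Coefficients: [2, 4, 2, 1, 3]

X: 2·0+4·6+2·0+1·0 = 24 | 3·8 = 24
Y: 2·8+4·0+2·1+1·3 = 21 | 3·7 = 21
L: 2·4+4·0+2·1+1·2 = 12 | 3·4 = 12
M: 2·0+4·0+2·3+1·6 = 12 | 3·4 = 12
gcd(2,4,2,1,3) = 1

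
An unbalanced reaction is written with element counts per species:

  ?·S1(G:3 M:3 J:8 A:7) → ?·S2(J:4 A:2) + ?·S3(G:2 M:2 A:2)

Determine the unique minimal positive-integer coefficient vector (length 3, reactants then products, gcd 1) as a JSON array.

Coefficients: [2, 4, 3]

G: 2·3 = 6 | 4·0+3·2 = 6
M: 2·3 = 6 | 4·0+3·2 = 6
J: 2·8 = 16 | 4·4+3·0 = 16
A: 2·7 = 14 | 4·2+3·2 = 14
gcd(2,4,3) = 1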